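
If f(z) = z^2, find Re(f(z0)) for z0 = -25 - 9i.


Step 1: z0 = -25 - 9i
Step 2: z0^2 = (-25)^2 - (-9)^2 + 450i
Step 3: real part = 625 - 81 = 544

544


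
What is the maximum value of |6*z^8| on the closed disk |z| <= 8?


Step 1: On |z| = 8, |f(z)| = 6 * |z|^8 = 6 * 8^8
Step 2: By maximum modulus principle, maximum is on boundary.
Step 3: Maximum = 6 * 16777216 = 100663296

100663296


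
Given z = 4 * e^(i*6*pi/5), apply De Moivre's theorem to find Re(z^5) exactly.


Step 1: By De Moivre's theorem, z^5 = 4^5 * e^(i*5*6*pi/5) = 1024 * (cos(6*pi) + i*sin(6*pi))
Step 2: |z|^5 = 4^5 = 1024
Step 3: Reduce the angle mod 2*pi: 6*pi - 6*pi = 0
Step 4: cos(0) = 1
Step 5: Re(z^5) = 1024 * 1 = 1024

1024


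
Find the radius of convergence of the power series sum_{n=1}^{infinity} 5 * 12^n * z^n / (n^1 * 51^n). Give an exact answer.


Step 1: General term a_n = 5 * 12^n / (n^1 * 51^n)
Step 2: By the root test, |a_n|^(1/n) = 5^(1/n) * 12 / (n^(1/n) * 51) -> 12/51 as n -> infinity (since 5^(1/n) -> 1 and n^(1/n) -> 1)
Step 3: R = 1/lim|a_n|^(1/n) = 51/12 = 17/4

17/4


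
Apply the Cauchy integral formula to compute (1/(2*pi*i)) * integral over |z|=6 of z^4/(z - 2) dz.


Step 1: f(z) = z^4, a = 2 is inside |z| = 6
Step 2: By Cauchy integral formula: (1/(2pi*i)) * integral = f(a)
Step 3: f(2) = 2^4 = 16

16


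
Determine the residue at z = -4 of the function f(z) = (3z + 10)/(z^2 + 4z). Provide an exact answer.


Step 1: Q(z) = z^2 + 4z = (z + 4)(z)
Step 2: Q'(z) = 2z + 4
Step 3: Q'(-4) = -4, P(-4) = -2
Step 4: Res = P(-4)/Q'(-4) = -2/(-4) = 1/2

1/2


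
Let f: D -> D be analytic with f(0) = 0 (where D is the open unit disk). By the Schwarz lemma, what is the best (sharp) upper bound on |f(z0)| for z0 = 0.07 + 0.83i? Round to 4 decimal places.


Step 1: Schwarz lemma: if f: D -> D is analytic with f(0) = 0, then |f(z)| <= |z| for all z in D, and this is sharp (f(z) = z).
Step 2: |z0|^2 = 0.07^2 + 0.83^2 = 0.6938
Step 3: |z0| = sqrt(0.6938) = 0.832947
Step 4: Best bound = |z0| = 0.8329

0.8329


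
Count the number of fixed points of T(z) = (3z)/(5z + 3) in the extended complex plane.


Step 1: Fixed points satisfy T(z) = z
Step 2: 5z^2 = 0
Step 3: Discriminant = 0^2 - 4*5*0 = 0
Step 4: Number of fixed points = 1

1


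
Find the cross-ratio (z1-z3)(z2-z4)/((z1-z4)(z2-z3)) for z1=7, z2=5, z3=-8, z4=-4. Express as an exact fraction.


Step 1: (z1-z3)(z2-z4) = 15 * 9 = 135
Step 2: (z1-z4)(z2-z3) = 11 * 13 = 143
Step 3: Cross-ratio = 135/143 = 135/143

135/143


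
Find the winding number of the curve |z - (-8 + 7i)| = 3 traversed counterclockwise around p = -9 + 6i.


Step 1: Center c = (-8, 7), radius = 3
Step 2: |p - c|^2 = (-1)^2 + (-1)^2 = 2
Step 3: r^2 = 9
Step 4: |p-c| < r so winding number = 1

1


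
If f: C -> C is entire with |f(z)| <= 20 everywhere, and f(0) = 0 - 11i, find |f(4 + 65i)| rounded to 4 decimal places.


Step 1: By Liouville's theorem, a bounded entire function is constant.
Step 2: f(z) = f(0) = 0 - 11i for all z.
Step 3: |f(w)| = |0 - 11i| = sqrt(0 + 121)
Step 4: = 11.0

11.0


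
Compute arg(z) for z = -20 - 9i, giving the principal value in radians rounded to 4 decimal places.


Step 1: z = -20 - 9i
Step 2: arg(z) = atan2(-9, -20)
Step 3: arg(z) = -2.7187

-2.7187


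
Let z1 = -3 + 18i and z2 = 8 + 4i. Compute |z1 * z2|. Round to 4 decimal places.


Step 1: |z1| = sqrt((-3)^2 + 18^2) = sqrt(333)
Step 2: |z2| = sqrt(8^2 + 4^2) = sqrt(80)
Step 3: |z1*z2| = |z1|*|z2| = sqrt(333) * sqrt(80) = sqrt(333 * 80) = sqrt(26640)
Step 4: = 163.2176

163.2176


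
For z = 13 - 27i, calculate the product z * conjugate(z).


Step 1: conj(z) = 13 + 27i
Step 2: z * conj(z) = 13^2 + (-27)^2
Step 3: = 169 + 729 = 898

898


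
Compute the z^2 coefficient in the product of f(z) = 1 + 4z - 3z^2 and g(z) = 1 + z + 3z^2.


Step 1: z^2 term in f*g comes from: (1)*(3z^2) + (4z)*(z) + (-3z^2)*(1)
Step 2: = 3 + 4 - 3
Step 3: = 4

4


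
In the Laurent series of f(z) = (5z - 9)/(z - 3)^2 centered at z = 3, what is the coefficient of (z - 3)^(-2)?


Step 1: Write the numerator in powers of (z - 3): 5z - 9 = 5(z - 3) + (5*3 - 9) = 5(z - 3) + 6
Step 2: Divide by (z - 3)^2: f(z) = 6(z - 3)^(-2) + 5(z - 3)^(-1)
Step 3: This finite sum is the Laurent series of f about z = 3.
Step 4: Coefficient of (z - 3)^(-2) = 5*3 - 9 = 6

6


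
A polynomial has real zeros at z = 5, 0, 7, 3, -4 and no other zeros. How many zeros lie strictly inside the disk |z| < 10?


Step 1: Check each root:
  z = 5: |5| = 5 < 10
  z = 0: |0| = 0 < 10
  z = 7: |7| = 7 < 10
  z = 3: |3| = 3 < 10
  z = -4: |-4| = 4 < 10
Step 2: Count = 5

5


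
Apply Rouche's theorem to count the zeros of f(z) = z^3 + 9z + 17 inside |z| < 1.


Step 1: On |z| = 1 the three terms have sizes |z^3| = 1^3 = 1, |9z| = 9*1 = 9, |17| = 17
Step 2: The dominant term is g(z) = 17; let h(z) = z^3 + 9z so f = g + h
Step 3: On |z| = 1: |g| = 17 and |h| <= 1 + 9 = 10
Step 4: Since 17 > 10, |h| < |g| on |z| = 1, so by Rouche f has the same number of zeros as g inside |z| < 1
Step 5: g(z) = 17 is a nonzero constant with no zeros inside |z| < 1. Answer = 0

0


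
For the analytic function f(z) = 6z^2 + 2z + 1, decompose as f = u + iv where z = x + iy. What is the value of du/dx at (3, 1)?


Step 1: f(z) = 6(x+iy)^2 + 2(x+iy) + 1
Step 2: u = 6(x^2 - y^2) + 2x + 1
Step 3: u_x = 12x + 2
Step 4: At (3, 1): u_x = 36 + 2 = 38

38


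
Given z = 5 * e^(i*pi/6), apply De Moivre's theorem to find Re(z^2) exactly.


Step 1: By De Moivre's theorem, z^2 = 5^2 * e^(i*2*pi/6) = 25 * (cos(pi/3) + i*sin(pi/3))
Step 2: |z|^2 = 5^2 = 25
Step 3: The angle pi/3 already lies in [0, 2*pi)
Step 4: cos(pi/3) = 1/2
Step 5: Re(z^2) = 25 * 1/2 = 25/2

25/2


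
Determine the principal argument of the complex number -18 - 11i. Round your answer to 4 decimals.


Step 1: z = -18 - 11i
Step 2: arg(z) = atan2(-11, -18)
Step 3: arg(z) = -2.593

-2.593


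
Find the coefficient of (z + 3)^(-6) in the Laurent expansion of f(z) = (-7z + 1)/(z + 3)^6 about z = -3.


Step 1: Write the numerator in powers of (z + 3): -7z + 1 = -7(z + 3) + (-7*(-3) + 1) = -7(z + 3) + 22
Step 2: Divide by (z + 3)^6: f(z) = 22(z + 3)^(-6) - 7(z + 3)^(-5)
Step 3: This finite sum is the Laurent series of f about z = -3.
Step 4: Coefficient of (z + 3)^(-6) = -7*(-3) + 1 = 22

22


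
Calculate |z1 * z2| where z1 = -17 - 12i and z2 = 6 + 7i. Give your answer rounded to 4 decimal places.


Step 1: |z1| = sqrt((-17)^2 + (-12)^2) = sqrt(433)
Step 2: |z2| = sqrt(6^2 + 7^2) = sqrt(85)
Step 3: |z1*z2| = |z1|*|z2| = sqrt(433) * sqrt(85) = sqrt(433 * 85) = sqrt(36805)
Step 4: = 191.8463

191.8463


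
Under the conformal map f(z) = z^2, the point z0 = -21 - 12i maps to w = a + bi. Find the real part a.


Step 1: z0 = -21 - 12i
Step 2: z0^2 = (-21)^2 - (-12)^2 + 504i
Step 3: real part = 441 - 144 = 297

297


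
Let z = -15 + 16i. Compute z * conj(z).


Step 1: conj(z) = -15 - 16i
Step 2: z * conj(z) = (-15)^2 + 16^2
Step 3: = 225 + 256 = 481

481


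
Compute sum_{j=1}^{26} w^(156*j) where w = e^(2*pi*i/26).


Step 1: The sum sum_{j=1}^{n} w^(k*j) equals n if n | k, else 0.
Step 2: Here n = 26, k = 156
Step 3: Does n divide k? 26 | 156 -> True
Step 4: Sum = 26

26


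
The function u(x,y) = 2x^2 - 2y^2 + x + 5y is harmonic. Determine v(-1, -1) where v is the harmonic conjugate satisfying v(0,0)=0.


Step 1: v_x = -u_y = 4y - 5
Step 2: v_y = u_x = 4x + 1
Step 3: v = 4xy - 5x + y + C
Step 4: v(0,0) = 0 => C = 0
Step 5: v(-1, -1) = 8

8


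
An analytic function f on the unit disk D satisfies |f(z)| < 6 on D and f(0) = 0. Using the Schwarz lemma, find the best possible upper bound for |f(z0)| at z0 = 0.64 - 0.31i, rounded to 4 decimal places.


Step 1: g = f/6 maps D -> D with g(0) = 0, so by the Schwarz lemma |g(z)| <= |z|, i.e. |f(z)| <= 6|z|; this is sharp (f(z) = 6z).
Step 2: |z0|^2 = 0.64^2 + (-0.31)^2 = 0.5057
Step 3: |z0| = sqrt(0.5057) = 0.711126
Step 4: Best bound = 6 * |z0| = 6 * 0.711126 = 4.2668

4.2668


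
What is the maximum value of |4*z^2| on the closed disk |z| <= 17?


Step 1: On |z| = 17, |f(z)| = 4 * |z|^2 = 4 * 17^2
Step 2: By maximum modulus principle, maximum is on boundary.
Step 3: Maximum = 4 * 289 = 1156

1156


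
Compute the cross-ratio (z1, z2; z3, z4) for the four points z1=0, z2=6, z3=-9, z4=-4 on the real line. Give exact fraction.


Step 1: (z1-z3)(z2-z4) = 9 * 10 = 90
Step 2: (z1-z4)(z2-z3) = 4 * 15 = 60
Step 3: Cross-ratio = 90/60 = 3/2

3/2


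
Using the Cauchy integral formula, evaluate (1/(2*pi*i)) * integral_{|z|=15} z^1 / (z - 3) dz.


Step 1: f(z) = z^1, a = 3 is inside |z| = 15
Step 2: By Cauchy integral formula: (1/(2pi*i)) * integral = f(a)
Step 3: f(3) = 3^1 = 3

3


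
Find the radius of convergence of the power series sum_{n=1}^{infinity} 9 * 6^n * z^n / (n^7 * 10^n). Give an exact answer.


Step 1: General term a_n = 9 * 6^n / (n^7 * 10^n)
Step 2: By the root test, |a_n|^(1/n) = 9^(1/n) * 6 / (n^(7/n) * 10) -> 6/10 as n -> infinity (since 9^(1/n) -> 1 and n^(7/n) -> 1)
Step 3: R = 1/lim|a_n|^(1/n) = 10/6 = 5/3

5/3


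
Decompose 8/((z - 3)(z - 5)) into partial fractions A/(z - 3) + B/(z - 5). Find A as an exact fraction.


Step 1: Multiply both sides by (z - 3) and set z = 3
Step 2: A = 8 / (3 - 5)
Step 3: A = 8 / (-2)
Step 4: A = -4

-4


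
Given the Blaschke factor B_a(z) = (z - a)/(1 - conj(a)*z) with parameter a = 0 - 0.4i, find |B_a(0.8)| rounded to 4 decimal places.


Step 1: Numerator z0 - a = 0.8 - (0 - 0.4i) = 0.8 + 0.4i
Step 2: Denominator 1 - conj(a)*z0 = 1 - (0 + 0.4i)*0.8 = 1 - 0.32i
Step 3: |z0 - a|^2 = 0.8^2 + 0.4^2 = 0.8; |1 - conj(a)*z0|^2 = 1^2 + (-0.32)^2 = 1.1024
Step 4: |B_a(0.8)| = sqrt(0.8 / 1.1024) = sqrt(0.725689)
Step 5: = 0.8519

0.8519


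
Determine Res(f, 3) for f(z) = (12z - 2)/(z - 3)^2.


Step 1: Pole of order 2 at z = 3
Step 2: Res = lim d/dz [(z - 3)^2 * f(z)] as z -> 3
Step 3: (z - 3)^2 * f(z) = 12z - 2
Step 4: d/dz[12z - 2] = 12

12


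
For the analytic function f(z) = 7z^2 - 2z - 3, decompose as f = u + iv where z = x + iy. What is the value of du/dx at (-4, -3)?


Step 1: f(z) = 7(x+iy)^2 - 2(x+iy) - 3
Step 2: u = 7(x^2 - y^2) - 2x - 3
Step 3: u_x = 14x - 2
Step 4: At (-4, -3): u_x = -56 - 2 = -58

-58


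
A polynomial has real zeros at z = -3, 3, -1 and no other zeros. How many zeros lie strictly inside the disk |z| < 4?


Step 1: Check each root:
  z = -3: |-3| = 3 < 4
  z = 3: |3| = 3 < 4
  z = -1: |-1| = 1 < 4
Step 2: Count = 3

3


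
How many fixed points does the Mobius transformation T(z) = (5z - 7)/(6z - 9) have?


Step 1: Fixed points satisfy T(z) = z
Step 2: 6z^2 - 14z + 7 = 0
Step 3: Discriminant = (-14)^2 - 4*6*7 = 28
Step 4: Number of fixed points = 2

2


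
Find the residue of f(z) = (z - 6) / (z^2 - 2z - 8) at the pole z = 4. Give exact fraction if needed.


Step 1: Q(z) = z^2 - 2z - 8 = (z - 4)(z + 2)
Step 2: Q'(z) = 2z - 2
Step 3: Q'(4) = 6, P(4) = -2
Step 4: Res = P(4)/Q'(4) = -2/6 = -1/3

-1/3


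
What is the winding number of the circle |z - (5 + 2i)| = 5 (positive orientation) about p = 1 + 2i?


Step 1: Center c = (5, 2), radius = 5
Step 2: |p - c|^2 = (-4)^2 + 0^2 = 16
Step 3: r^2 = 25
Step 4: |p-c| < r so winding number = 1

1


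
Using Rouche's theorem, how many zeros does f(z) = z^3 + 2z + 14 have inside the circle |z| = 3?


Step 1: On |z| = 3 the three terms have sizes |z^3| = 3^3 = 27, |2z| = 2*3 = 6, |14| = 14
Step 2: The dominant term is g(z) = z^3; let h(z) = 2z + 14 so f = g + h
Step 3: On |z| = 3: |g| = 27 and |h| <= 6 + 14 = 20
Step 4: Since 27 > 20, |h| < |g| on |z| = 3, so by Rouche f has the same number of zeros as g inside |z| < 3
Step 5: g(z) = z^3 has 3 zeros (all at the origin) inside |z| < 3. Answer = 3

3


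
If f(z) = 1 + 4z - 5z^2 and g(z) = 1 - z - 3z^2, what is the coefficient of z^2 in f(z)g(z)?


Step 1: z^2 term in f*g comes from: (1)*(-3z^2) + (4z)*(-z) + (-5z^2)*(1)
Step 2: = -3 - 4 - 5
Step 3: = -12

-12


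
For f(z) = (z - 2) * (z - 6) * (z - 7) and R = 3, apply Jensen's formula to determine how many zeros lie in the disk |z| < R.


Jensen's formula: (1/2pi)*integral log|f(Re^it)|dt = log|f(0)| + sum_{|a_k|<R} log(R/|a_k|)
Step 1: f(0) = (-2) * (-6) * (-7) = -84
Step 2: log|f(0)| = log|2| + log|6| + log|7| = 4.4308
Step 3: Zeros inside |z| < 3: 2
Step 4: Jensen sum = log(3/2) = 0.4055
Step 5: n(R) = number of terms in the Jensen sum = count of zeros inside |z| < 3 = 1

1


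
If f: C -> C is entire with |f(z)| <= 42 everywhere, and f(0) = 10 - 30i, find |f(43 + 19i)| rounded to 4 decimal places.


Step 1: By Liouville's theorem, a bounded entire function is constant.
Step 2: f(z) = f(0) = 10 - 30i for all z.
Step 3: |f(w)| = |10 - 30i| = sqrt(100 + 900)
Step 4: = 31.6228

31.6228


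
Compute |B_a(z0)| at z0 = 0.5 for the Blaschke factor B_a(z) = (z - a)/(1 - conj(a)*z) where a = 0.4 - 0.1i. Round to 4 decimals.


Step 1: Numerator z0 - a = 0.5 - (0.4 - 0.1i) = 0.1 + 0.1i
Step 2: Denominator 1 - conj(a)*z0 = 1 - (0.4 + 0.1i)*0.5 = 0.8 - 0.05i
Step 3: |z0 - a|^2 = 0.1^2 + 0.1^2 = 0.02; |1 - conj(a)*z0|^2 = 0.8^2 + (-0.05)^2 = 0.6425
Step 4: |B_a(0.5)| = sqrt(0.02 / 0.6425) = sqrt(0.031128)
Step 5: = 0.1764

0.1764


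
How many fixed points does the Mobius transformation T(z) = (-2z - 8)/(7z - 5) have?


Step 1: Fixed points satisfy T(z) = z
Step 2: 7z^2 - 3z + 8 = 0
Step 3: Discriminant = (-3)^2 - 4*7*8 = -215
Step 4: Number of fixed points = 2

2


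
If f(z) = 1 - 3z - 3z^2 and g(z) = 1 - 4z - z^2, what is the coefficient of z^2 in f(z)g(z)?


Step 1: z^2 term in f*g comes from: (1)*(-z^2) + (-3z)*(-4z) + (-3z^2)*(1)
Step 2: = -1 + 12 - 3
Step 3: = 8

8


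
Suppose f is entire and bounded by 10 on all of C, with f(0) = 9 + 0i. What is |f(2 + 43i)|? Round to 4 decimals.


Step 1: By Liouville's theorem, a bounded entire function is constant.
Step 2: f(z) = f(0) = 9 + 0i for all z.
Step 3: |f(w)| = |9 + 0i| = sqrt(81 + 0)
Step 4: = 9.0

9.0


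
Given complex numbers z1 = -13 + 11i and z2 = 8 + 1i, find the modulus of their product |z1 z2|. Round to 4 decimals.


Step 1: |z1| = sqrt((-13)^2 + 11^2) = sqrt(290)
Step 2: |z2| = sqrt(8^2 + 1^2) = sqrt(65)
Step 3: |z1*z2| = |z1|*|z2| = sqrt(290) * sqrt(65) = sqrt(290 * 65) = sqrt(18850)
Step 4: = 137.2953

137.2953


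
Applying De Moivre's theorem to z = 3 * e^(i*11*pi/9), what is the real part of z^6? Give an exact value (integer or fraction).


Step 1: By De Moivre's theorem, z^6 = 3^6 * e^(i*6*11*pi/9) = 729 * (cos(22*pi/3) + i*sin(22*pi/3))
Step 2: |z|^6 = 3^6 = 729
Step 3: Reduce the angle mod 2*pi: 22*pi/3 - 6*pi = 4*pi/3
Step 4: cos(4*pi/3) = -1/2
Step 5: Re(z^6) = 729 * (-1/2) = -729/2

-729/2


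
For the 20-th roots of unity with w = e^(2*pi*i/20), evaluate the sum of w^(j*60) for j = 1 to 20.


Step 1: The sum sum_{j=1}^{n} w^(k*j) equals n if n | k, else 0.
Step 2: Here n = 20, k = 60
Step 3: Does n divide k? 20 | 60 -> True
Step 4: Sum = 20

20


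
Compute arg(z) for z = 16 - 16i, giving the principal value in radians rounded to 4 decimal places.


Step 1: z = 16 - 16i
Step 2: arg(z) = atan2(-16, 16)
Step 3: arg(z) = -0.7854

-0.7854


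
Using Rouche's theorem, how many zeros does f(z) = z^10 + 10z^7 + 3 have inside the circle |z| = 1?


Step 1: On |z| = 1 the three terms have sizes |z^10| = 1^10 = 1, |10z^7| = 10*1^7 = 10, |3| = 3
Step 2: The dominant term is g(z) = 10z^7; let h(z) = z^10 + 3 so f = g + h
Step 3: On |z| = 1: |g| = 10 and |h| <= 1 + 3 = 4
Step 4: Since 10 > 4, |h| < |g| on |z| = 1, so by Rouche f has the same number of zeros as g inside |z| < 1
Step 5: g(z) = 10z^7 has 7 zeros (at the origin, multiplicity 7) inside |z| < 1. Answer = 7

7


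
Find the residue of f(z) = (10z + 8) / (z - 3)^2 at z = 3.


Step 1: Pole of order 2 at z = 3
Step 2: Res = lim d/dz [(z - 3)^2 * f(z)] as z -> 3
Step 3: (z - 3)^2 * f(z) = 10z + 8
Step 4: d/dz[10z + 8] = 10

10


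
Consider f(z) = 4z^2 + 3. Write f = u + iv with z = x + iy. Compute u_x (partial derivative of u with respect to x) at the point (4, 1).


Step 1: f(z) = 4(x+iy)^2 + 3
Step 2: u = 4(x^2 - y^2) + 3
Step 3: u_x = 8x + 0
Step 4: At (4, 1): u_x = 32 + 0 = 32

32


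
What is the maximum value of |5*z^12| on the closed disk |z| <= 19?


Step 1: On |z| = 19, |f(z)| = 5 * |z|^12 = 5 * 19^12
Step 2: By maximum modulus principle, maximum is on boundary.
Step 3: Maximum = 5 * 2213314919066161 = 11066574595330805

11066574595330805


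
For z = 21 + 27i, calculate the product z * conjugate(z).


Step 1: conj(z) = 21 - 27i
Step 2: z * conj(z) = 21^2 + 27^2
Step 3: = 441 + 729 = 1170

1170


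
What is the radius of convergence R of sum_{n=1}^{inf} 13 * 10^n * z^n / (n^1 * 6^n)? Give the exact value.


Step 1: General term a_n = 13 * 10^n / (n^1 * 6^n)
Step 2: By the root test, |a_n|^(1/n) = 13^(1/n) * 10 / (n^(1/n) * 6) -> 10/6 as n -> infinity (since 13^(1/n) -> 1 and n^(1/n) -> 1)
Step 3: R = 1/lim|a_n|^(1/n) = 6/10 = 3/5

3/5


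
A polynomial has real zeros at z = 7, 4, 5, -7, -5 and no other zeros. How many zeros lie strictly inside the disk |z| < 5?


Step 1: Check each root:
  z = 7: |7| = 7 >= 5
  z = 4: |4| = 4 < 5
  z = 5: |5| = 5 >= 5
  z = -7: |-7| = 7 >= 5
  z = -5: |-5| = 5 >= 5
Step 2: Count = 1

1


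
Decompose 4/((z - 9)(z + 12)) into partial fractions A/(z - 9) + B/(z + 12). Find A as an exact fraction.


Step 1: Multiply both sides by (z - 9) and set z = 9
Step 2: A = 4 / (9 + 12)
Step 3: A = 4 / 21
Step 4: A = 4/21

4/21


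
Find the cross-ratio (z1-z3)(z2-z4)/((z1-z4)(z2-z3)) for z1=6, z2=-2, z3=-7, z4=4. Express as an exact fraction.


Step 1: (z1-z3)(z2-z4) = 13 * (-6) = -78
Step 2: (z1-z4)(z2-z3) = 2 * 5 = 10
Step 3: Cross-ratio = -78/10 = -39/5

-39/5


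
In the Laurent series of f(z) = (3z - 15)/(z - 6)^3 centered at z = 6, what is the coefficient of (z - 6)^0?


Step 1: Write the numerator in powers of (z - 6): 3z - 15 = 3(z - 6) + (3*6 - 15) = 3(z - 6) + 3
Step 2: Divide by (z - 6)^3: f(z) = 3(z - 6)^(-3) + 3(z - 6)^(-2)
Step 3: This finite sum is the Laurent series of f about z = 6.
Step 4: Only the powers -3 and -2 appear, so the coefficient of (z - 6)^0 = 0

0


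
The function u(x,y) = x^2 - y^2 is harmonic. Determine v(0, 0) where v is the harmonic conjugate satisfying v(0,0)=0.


Step 1: v_x = -u_y = 2y + 0
Step 2: v_y = u_x = 2x + 0
Step 3: v = 2xy + C
Step 4: v(0,0) = 0 => C = 0
Step 5: v(0, 0) = 0

0


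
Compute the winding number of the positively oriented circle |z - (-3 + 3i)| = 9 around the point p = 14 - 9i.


Step 1: Center c = (-3, 3), radius = 9
Step 2: |p - c|^2 = 17^2 + (-12)^2 = 433
Step 3: r^2 = 81
Step 4: |p-c| > r so winding number = 0

0


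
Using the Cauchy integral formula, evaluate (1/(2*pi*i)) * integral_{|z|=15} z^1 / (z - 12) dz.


Step 1: f(z) = z^1, a = 12 is inside |z| = 15
Step 2: By Cauchy integral formula: (1/(2pi*i)) * integral = f(a)
Step 3: f(12) = 12^1 = 12

12


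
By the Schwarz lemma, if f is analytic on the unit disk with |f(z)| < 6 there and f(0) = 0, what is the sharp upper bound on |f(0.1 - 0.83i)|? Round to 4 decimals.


Step 1: g = f/6 maps D -> D with g(0) = 0, so by the Schwarz lemma |g(z)| <= |z|, i.e. |f(z)| <= 6|z|; this is sharp (f(z) = 6z).
Step 2: |z0|^2 = 0.1^2 + (-0.83)^2 = 0.6989
Step 3: |z0| = sqrt(0.6989) = 0.836002
Step 4: Best bound = 6 * |z0| = 6 * 0.836002 = 5.016

5.016


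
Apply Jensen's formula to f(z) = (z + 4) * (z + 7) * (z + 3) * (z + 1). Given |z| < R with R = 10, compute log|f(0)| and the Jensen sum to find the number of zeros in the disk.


Jensen's formula: (1/2pi)*integral log|f(Re^it)|dt = log|f(0)| + sum_{|a_k|<R} log(R/|a_k|)
Step 1: f(0) = 4 * 7 * 3 * 1 = 84
Step 2: log|f(0)| = log|-4| + log|-7| + log|-3| + log|-1| = 4.4308
Step 3: Zeros inside |z| < 10: -4, -7, -3, -1
Step 4: Jensen sum = log(10/4) + log(10/7) + log(10/3) + log(10/1) = 4.7795
Step 5: n(R) = number of terms in the Jensen sum = count of zeros inside |z| < 10 = 4

4


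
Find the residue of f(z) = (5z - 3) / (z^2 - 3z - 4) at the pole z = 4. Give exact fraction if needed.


Step 1: Q(z) = z^2 - 3z - 4 = (z - 4)(z + 1)
Step 2: Q'(z) = 2z - 3
Step 3: Q'(4) = 5, P(4) = 17
Step 4: Res = P(4)/Q'(4) = 17/5 = 17/5

17/5


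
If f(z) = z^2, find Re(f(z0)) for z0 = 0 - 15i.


Step 1: z0 = 0 - 15i
Step 2: z0^2 = 0^2 - (-15)^2 + 0i
Step 3: real part = 0 - 225 = -225

-225


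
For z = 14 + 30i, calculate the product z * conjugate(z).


Step 1: conj(z) = 14 - 30i
Step 2: z * conj(z) = 14^2 + 30^2
Step 3: = 196 + 900 = 1096

1096


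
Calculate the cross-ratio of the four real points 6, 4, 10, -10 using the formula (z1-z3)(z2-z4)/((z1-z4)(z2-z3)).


Step 1: (z1-z3)(z2-z4) = (-4) * 14 = -56
Step 2: (z1-z4)(z2-z3) = 16 * (-6) = -96
Step 3: Cross-ratio = 56/96 = 7/12

7/12


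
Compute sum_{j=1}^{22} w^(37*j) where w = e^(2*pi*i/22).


Step 1: The sum sum_{j=1}^{n} w^(k*j) equals n if n | k, else 0.
Step 2: Here n = 22, k = 37
Step 3: Does n divide k? 22 | 37 -> False
Step 4: Sum = 0

0


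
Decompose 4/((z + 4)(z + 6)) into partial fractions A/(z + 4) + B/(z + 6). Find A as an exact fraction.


Step 1: Multiply both sides by (z + 4) and set z = -4
Step 2: A = 4 / (-4 + 6)
Step 3: A = 4 / 2
Step 4: A = 2

2


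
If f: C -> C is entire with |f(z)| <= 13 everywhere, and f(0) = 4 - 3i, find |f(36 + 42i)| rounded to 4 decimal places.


Step 1: By Liouville's theorem, a bounded entire function is constant.
Step 2: f(z) = f(0) = 4 - 3i for all z.
Step 3: |f(w)| = |4 - 3i| = sqrt(16 + 9)
Step 4: = 5.0

5.0


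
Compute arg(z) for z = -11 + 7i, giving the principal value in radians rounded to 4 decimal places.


Step 1: z = -11 + 7i
Step 2: arg(z) = atan2(7, -11)
Step 3: arg(z) = 2.5749

2.5749


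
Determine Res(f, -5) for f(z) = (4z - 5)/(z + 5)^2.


Step 1: Pole of order 2 at z = -5
Step 2: Res = lim d/dz [(z + 5)^2 * f(z)] as z -> -5
Step 3: (z + 5)^2 * f(z) = 4z - 5
Step 4: d/dz[4z - 5] = 4

4


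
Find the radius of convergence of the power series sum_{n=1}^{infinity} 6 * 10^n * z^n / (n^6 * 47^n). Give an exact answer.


Step 1: General term a_n = 6 * 10^n / (n^6 * 47^n)
Step 2: By the root test, |a_n|^(1/n) = 6^(1/n) * 10 / (n^(6/n) * 47) -> 10/47 as n -> infinity (since 6^(1/n) -> 1 and n^(6/n) -> 1)
Step 3: R = 1/lim|a_n|^(1/n) = 47/10

47/10


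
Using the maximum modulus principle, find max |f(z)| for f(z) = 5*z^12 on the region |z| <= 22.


Step 1: On |z| = 22, |f(z)| = 5 * |z|^12 = 5 * 22^12
Step 2: By maximum modulus principle, maximum is on boundary.
Step 3: Maximum = 5 * 12855002631049216 = 64275013155246080

64275013155246080


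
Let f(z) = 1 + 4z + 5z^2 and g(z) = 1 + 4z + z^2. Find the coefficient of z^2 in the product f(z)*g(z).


Step 1: z^2 term in f*g comes from: (1)*(z^2) + (4z)*(4z) + (5z^2)*(1)
Step 2: = 1 + 16 + 5
Step 3: = 22

22


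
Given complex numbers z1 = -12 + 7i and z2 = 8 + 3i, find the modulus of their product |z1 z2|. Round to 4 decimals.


Step 1: |z1| = sqrt((-12)^2 + 7^2) = sqrt(193)
Step 2: |z2| = sqrt(8^2 + 3^2) = sqrt(73)
Step 3: |z1*z2| = |z1|*|z2| = sqrt(193) * sqrt(73) = sqrt(193 * 73) = sqrt(14089)
Step 4: = 118.6971

118.6971


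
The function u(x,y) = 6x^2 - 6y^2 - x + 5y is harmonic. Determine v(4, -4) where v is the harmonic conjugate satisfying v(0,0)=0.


Step 1: v_x = -u_y = 12y - 5
Step 2: v_y = u_x = 12x - 1
Step 3: v = 12xy - 5x - y + C
Step 4: v(0,0) = 0 => C = 0
Step 5: v(4, -4) = -208

-208


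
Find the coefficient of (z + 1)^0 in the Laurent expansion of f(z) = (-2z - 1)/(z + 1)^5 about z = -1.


Step 1: Write the numerator in powers of (z + 1): -2z - 1 = -2(z + 1) + (-2*(-1) - 1) = -2(z + 1) + 1
Step 2: Divide by (z + 1)^5: f(z) = (z + 1)^(-5) - 2(z + 1)^(-4)
Step 3: This finite sum is the Laurent series of f about z = -1.
Step 4: Only the powers -5 and -4 appear, so the coefficient of (z + 1)^0 = 0

0


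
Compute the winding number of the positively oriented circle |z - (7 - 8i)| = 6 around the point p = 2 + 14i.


Step 1: Center c = (7, -8), radius = 6
Step 2: |p - c|^2 = (-5)^2 + 22^2 = 509
Step 3: r^2 = 36
Step 4: |p-c| > r so winding number = 0

0


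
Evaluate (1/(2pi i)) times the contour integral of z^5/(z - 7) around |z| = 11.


Step 1: f(z) = z^5, a = 7 is inside |z| = 11
Step 2: By Cauchy integral formula: (1/(2pi*i)) * integral = f(a)
Step 3: f(7) = 7^5 = 16807

16807


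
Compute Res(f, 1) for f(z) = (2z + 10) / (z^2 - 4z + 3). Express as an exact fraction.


Step 1: Q(z) = z^2 - 4z + 3 = (z - 1)(z - 3)
Step 2: Q'(z) = 2z - 4
Step 3: Q'(1) = -2, P(1) = 12
Step 4: Res = P(1)/Q'(1) = 12/(-2) = -6

-6


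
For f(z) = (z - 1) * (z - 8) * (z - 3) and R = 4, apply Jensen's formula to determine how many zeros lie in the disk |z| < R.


Jensen's formula: (1/2pi)*integral log|f(Re^it)|dt = log|f(0)| + sum_{|a_k|<R} log(R/|a_k|)
Step 1: f(0) = (-1) * (-8) * (-3) = -24
Step 2: log|f(0)| = log|1| + log|8| + log|3| = 3.1781
Step 3: Zeros inside |z| < 4: 1, 3
Step 4: Jensen sum = log(4/1) + log(4/3) = 1.674
Step 5: n(R) = number of terms in the Jensen sum = count of zeros inside |z| < 4 = 2

2


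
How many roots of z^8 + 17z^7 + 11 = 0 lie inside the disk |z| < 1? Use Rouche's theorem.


Step 1: On |z| = 1 the three terms have sizes |z^8| = 1^8 = 1, |17z^7| = 17*1^7 = 17, |11| = 11
Step 2: The dominant term is g(z) = 17z^7; let h(z) = z^8 + 11 so f = g + h
Step 3: On |z| = 1: |g| = 17 and |h| <= 1 + 11 = 12
Step 4: Since 17 > 12, |h| < |g| on |z| = 1, so by Rouche f has the same number of zeros as g inside |z| < 1
Step 5: g(z) = 17z^7 has 7 zeros (at the origin, multiplicity 7) inside |z| < 1. Answer = 7

7


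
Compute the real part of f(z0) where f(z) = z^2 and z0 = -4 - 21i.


Step 1: z0 = -4 - 21i
Step 2: z0^2 = (-4)^2 - (-21)^2 + 168i
Step 3: real part = 16 - 441 = -425

-425


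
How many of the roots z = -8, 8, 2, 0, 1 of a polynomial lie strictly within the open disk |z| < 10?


Step 1: Check each root:
  z = -8: |-8| = 8 < 10
  z = 8: |8| = 8 < 10
  z = 2: |2| = 2 < 10
  z = 0: |0| = 0 < 10
  z = 1: |1| = 1 < 10
Step 2: Count = 5

5


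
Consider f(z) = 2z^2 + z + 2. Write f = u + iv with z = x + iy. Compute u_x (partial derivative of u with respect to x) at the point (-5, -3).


Step 1: f(z) = 2(x+iy)^2 + (x+iy) + 2
Step 2: u = 2(x^2 - y^2) + x + 2
Step 3: u_x = 4x + 1
Step 4: At (-5, -3): u_x = -20 + 1 = -19

-19


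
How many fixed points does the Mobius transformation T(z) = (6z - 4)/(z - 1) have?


Step 1: Fixed points satisfy T(z) = z
Step 2: z^2 - 7z + 4 = 0
Step 3: Discriminant = (-7)^2 - 4*1*4 = 33
Step 4: Number of fixed points = 2

2


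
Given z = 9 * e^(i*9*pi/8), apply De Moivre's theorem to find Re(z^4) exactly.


Step 1: By De Moivre's theorem, z^4 = 9^4 * e^(i*4*9*pi/8) = 6561 * (cos(9*pi/2) + i*sin(9*pi/2))
Step 2: |z|^4 = 9^4 = 6561
Step 3: Reduce the angle mod 2*pi: 9*pi/2 - 4*pi = pi/2
Step 4: cos(pi/2) = 0
Step 5: Re(z^4) = 6561 * 0 = 0

0


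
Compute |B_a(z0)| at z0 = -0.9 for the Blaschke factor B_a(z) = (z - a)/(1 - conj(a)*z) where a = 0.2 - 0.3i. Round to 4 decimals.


Step 1: Numerator z0 - a = -0.9 - (0.2 - 0.3i) = -1.1 + 0.3i
Step 2: Denominator 1 - conj(a)*z0 = 1 - (0.2 + 0.3i)*(-0.9) = 1.18 + 0.27i
Step 3: |z0 - a|^2 = (-1.1)^2 + 0.3^2 = 1.3; |1 - conj(a)*z0|^2 = 1.18^2 + 0.27^2 = 1.4653
Step 4: |B_a(-0.9)| = sqrt(1.3 / 1.4653) = sqrt(0.88719)
Step 5: = 0.9419

0.9419


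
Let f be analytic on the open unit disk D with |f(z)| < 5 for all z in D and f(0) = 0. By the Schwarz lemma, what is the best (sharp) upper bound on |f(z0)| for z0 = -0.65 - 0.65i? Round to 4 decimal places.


Step 1: g = f/5 maps D -> D with g(0) = 0, so by the Schwarz lemma |g(z)| <= |z|, i.e. |f(z)| <= 5|z|; this is sharp (f(z) = 5z).
Step 2: |z0|^2 = (-0.65)^2 + (-0.65)^2 = 0.845
Step 3: |z0| = sqrt(0.845) = 0.919239
Step 4: Best bound = 5 * |z0| = 5 * 0.919239 = 4.5962

4.5962


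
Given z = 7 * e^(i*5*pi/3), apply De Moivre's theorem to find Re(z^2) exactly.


Step 1: By De Moivre's theorem, z^2 = 7^2 * e^(i*2*5*pi/3) = 49 * (cos(10*pi/3) + i*sin(10*pi/3))
Step 2: |z|^2 = 7^2 = 49
Step 3: Reduce the angle mod 2*pi: 10*pi/3 - 2*pi = 4*pi/3
Step 4: cos(4*pi/3) = -1/2
Step 5: Re(z^2) = 49 * (-1/2) = -49/2

-49/2


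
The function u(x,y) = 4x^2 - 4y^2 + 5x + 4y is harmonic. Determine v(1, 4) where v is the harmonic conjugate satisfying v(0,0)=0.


Step 1: v_x = -u_y = 8y - 4
Step 2: v_y = u_x = 8x + 5
Step 3: v = 8xy - 4x + 5y + C
Step 4: v(0,0) = 0 => C = 0
Step 5: v(1, 4) = 48

48


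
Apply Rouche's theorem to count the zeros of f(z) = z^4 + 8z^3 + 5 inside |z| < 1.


Step 1: On |z| = 1 the three terms have sizes |z^4| = 1^4 = 1, |8z^3| = 8*1^3 = 8, |5| = 5
Step 2: The dominant term is g(z) = 8z^3; let h(z) = z^4 + 5 so f = g + h
Step 3: On |z| = 1: |g| = 8 and |h| <= 1 + 5 = 6
Step 4: Since 8 > 6, |h| < |g| on |z| = 1, so by Rouche f has the same number of zeros as g inside |z| < 1
Step 5: g(z) = 8z^3 has 3 zeros (at the origin, multiplicity 3) inside |z| < 1. Answer = 3

3


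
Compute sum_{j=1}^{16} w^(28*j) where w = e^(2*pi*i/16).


Step 1: The sum sum_{j=1}^{n} w^(k*j) equals n if n | k, else 0.
Step 2: Here n = 16, k = 28
Step 3: Does n divide k? 16 | 28 -> False
Step 4: Sum = 0

0


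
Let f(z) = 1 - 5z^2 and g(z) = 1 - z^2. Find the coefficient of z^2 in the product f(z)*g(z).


Step 1: z^2 term in f*g comes from: (1)*(-z^2) + (0)*(0) + (-5z^2)*(1)
Step 2: = -1 + 0 - 5
Step 3: = -6

-6


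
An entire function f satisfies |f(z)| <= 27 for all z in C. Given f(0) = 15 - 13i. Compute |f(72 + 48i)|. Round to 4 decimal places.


Step 1: By Liouville's theorem, a bounded entire function is constant.
Step 2: f(z) = f(0) = 15 - 13i for all z.
Step 3: |f(w)| = |15 - 13i| = sqrt(225 + 169)
Step 4: = 19.8494

19.8494


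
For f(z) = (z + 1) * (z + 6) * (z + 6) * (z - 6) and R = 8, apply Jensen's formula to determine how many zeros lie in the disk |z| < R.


Jensen's formula: (1/2pi)*integral log|f(Re^it)|dt = log|f(0)| + sum_{|a_k|<R} log(R/|a_k|)
Step 1: f(0) = 1 * 6 * 6 * (-6) = -216
Step 2: log|f(0)| = log|-1| + log|-6| + log|-6| + log|6| = 5.3753
Step 3: Zeros inside |z| < 8: -1, -6, -6, 6
Step 4: Jensen sum = log(8/1) + log(8/6) + log(8/6) + log(8/6) = 2.9425
Step 5: n(R) = number of terms in the Jensen sum = count of zeros inside |z| < 8 = 4

4


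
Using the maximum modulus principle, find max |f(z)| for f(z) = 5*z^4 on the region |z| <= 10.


Step 1: On |z| = 10, |f(z)| = 5 * |z|^4 = 5 * 10^4
Step 2: By maximum modulus principle, maximum is on boundary.
Step 3: Maximum = 5 * 10000 = 50000

50000


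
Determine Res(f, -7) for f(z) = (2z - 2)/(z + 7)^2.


Step 1: Pole of order 2 at z = -7
Step 2: Res = lim d/dz [(z + 7)^2 * f(z)] as z -> -7
Step 3: (z + 7)^2 * f(z) = 2z - 2
Step 4: d/dz[2z - 2] = 2

2


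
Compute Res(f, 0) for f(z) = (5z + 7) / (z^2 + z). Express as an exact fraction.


Step 1: Q(z) = z^2 + z = (z)(z + 1)
Step 2: Q'(z) = 2z + 1
Step 3: Q'(0) = 1, P(0) = 7
Step 4: Res = P(0)/Q'(0) = 7/1 = 7

7


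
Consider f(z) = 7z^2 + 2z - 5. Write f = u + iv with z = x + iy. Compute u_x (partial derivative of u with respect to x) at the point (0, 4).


Step 1: f(z) = 7(x+iy)^2 + 2(x+iy) - 5
Step 2: u = 7(x^2 - y^2) + 2x - 5
Step 3: u_x = 14x + 2
Step 4: At (0, 4): u_x = 0 + 2 = 2

2


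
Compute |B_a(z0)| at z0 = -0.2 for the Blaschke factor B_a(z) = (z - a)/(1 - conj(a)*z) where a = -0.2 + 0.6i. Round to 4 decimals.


Step 1: Numerator z0 - a = -0.2 - (-0.2 + 0.6i) = 0 - 0.6i
Step 2: Denominator 1 - conj(a)*z0 = 1 - (-0.2 - 0.6i)*(-0.2) = 0.96 - 0.12i
Step 3: |z0 - a|^2 = 0^2 + (-0.6)^2 = 0.36; |1 - conj(a)*z0|^2 = 0.96^2 + (-0.12)^2 = 0.936
Step 4: |B_a(-0.2)| = sqrt(0.36 / 0.936) = sqrt(0.384615)
Step 5: = 0.6202

0.6202


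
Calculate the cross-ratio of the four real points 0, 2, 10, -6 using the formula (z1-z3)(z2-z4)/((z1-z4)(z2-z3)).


Step 1: (z1-z3)(z2-z4) = (-10) * 8 = -80
Step 2: (z1-z4)(z2-z3) = 6 * (-8) = -48
Step 3: Cross-ratio = 80/48 = 5/3

5/3


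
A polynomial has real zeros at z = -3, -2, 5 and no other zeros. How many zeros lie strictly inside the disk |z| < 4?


Step 1: Check each root:
  z = -3: |-3| = 3 < 4
  z = -2: |-2| = 2 < 4
  z = 5: |5| = 5 >= 4
Step 2: Count = 2

2


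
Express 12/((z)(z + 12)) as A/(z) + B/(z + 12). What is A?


Step 1: Multiply both sides by (z) and set z = 0
Step 2: A = 12 / (0 + 12)
Step 3: A = 12 / 12
Step 4: A = 1

1


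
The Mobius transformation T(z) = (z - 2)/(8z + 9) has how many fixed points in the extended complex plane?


Step 1: Fixed points satisfy T(z) = z
Step 2: 8z^2 + 8z + 2 = 0
Step 3: Discriminant = 8^2 - 4*8*2 = 0
Step 4: Number of fixed points = 1

1


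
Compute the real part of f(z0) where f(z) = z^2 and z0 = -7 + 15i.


Step 1: z0 = -7 + 15i
Step 2: z0^2 = (-7)^2 - 15^2 - 210i
Step 3: real part = 49 - 225 = -176

-176


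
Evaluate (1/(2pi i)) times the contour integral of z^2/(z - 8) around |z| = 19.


Step 1: f(z) = z^2, a = 8 is inside |z| = 19
Step 2: By Cauchy integral formula: (1/(2pi*i)) * integral = f(a)
Step 3: f(8) = 8^2 = 64

64


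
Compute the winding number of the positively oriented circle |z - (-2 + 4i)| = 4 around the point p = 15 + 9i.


Step 1: Center c = (-2, 4), radius = 4
Step 2: |p - c|^2 = 17^2 + 5^2 = 314
Step 3: r^2 = 16
Step 4: |p-c| > r so winding number = 0

0


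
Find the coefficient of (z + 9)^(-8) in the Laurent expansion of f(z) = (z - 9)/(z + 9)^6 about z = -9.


Step 1: Write the numerator in powers of (z + 9): z - 9 = (z + 9) + (1*(-9) - 9) = (z + 9) - 18
Step 2: Divide by (z + 9)^6: f(z) = -18(z + 9)^(-6) + (z + 9)^(-5)
Step 3: This finite sum is the Laurent series of f about z = -9.
Step 4: Only the powers -6 and -5 appear, so the coefficient of (z + 9)^(-8) = 0

0


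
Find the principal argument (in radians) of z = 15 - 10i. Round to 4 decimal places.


Step 1: z = 15 - 10i
Step 2: arg(z) = atan2(-10, 15)
Step 3: arg(z) = -0.588

-0.588


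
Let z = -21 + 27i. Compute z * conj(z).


Step 1: conj(z) = -21 - 27i
Step 2: z * conj(z) = (-21)^2 + 27^2
Step 3: = 441 + 729 = 1170

1170


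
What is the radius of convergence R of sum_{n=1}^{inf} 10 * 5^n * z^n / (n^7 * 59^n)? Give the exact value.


Step 1: General term a_n = 10 * 5^n / (n^7 * 59^n)
Step 2: By the root test, |a_n|^(1/n) = 10^(1/n) * 5 / (n^(7/n) * 59) -> 5/59 as n -> infinity (since 10^(1/n) -> 1 and n^(7/n) -> 1)
Step 3: R = 1/lim|a_n|^(1/n) = 59/5

59/5


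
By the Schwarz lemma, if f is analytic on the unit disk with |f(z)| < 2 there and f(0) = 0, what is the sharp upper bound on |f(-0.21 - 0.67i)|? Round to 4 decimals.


Step 1: g = f/2 maps D -> D with g(0) = 0, so by the Schwarz lemma |g(z)| <= |z|, i.e. |f(z)| <= 2|z|; this is sharp (f(z) = 2z).
Step 2: |z0|^2 = (-0.21)^2 + (-0.67)^2 = 0.493
Step 3: |z0| = sqrt(0.493) = 0.70214
Step 4: Best bound = 2 * |z0| = 2 * 0.70214 = 1.4043

1.4043


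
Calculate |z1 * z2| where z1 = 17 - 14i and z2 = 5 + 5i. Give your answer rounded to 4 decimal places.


Step 1: |z1| = sqrt(17^2 + (-14)^2) = sqrt(485)
Step 2: |z2| = sqrt(5^2 + 5^2) = sqrt(50)
Step 3: |z1*z2| = |z1|*|z2| = sqrt(485) * sqrt(50) = sqrt(485 * 50) = sqrt(24250)
Step 4: = 155.7241

155.7241


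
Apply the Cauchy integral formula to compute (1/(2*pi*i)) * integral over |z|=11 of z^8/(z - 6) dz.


Step 1: f(z) = z^8, a = 6 is inside |z| = 11
Step 2: By Cauchy integral formula: (1/(2pi*i)) * integral = f(a)
Step 3: f(6) = 6^8 = 1679616

1679616


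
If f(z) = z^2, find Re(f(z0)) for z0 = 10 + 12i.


Step 1: z0 = 10 + 12i
Step 2: z0^2 = 10^2 - 12^2 + 240i
Step 3: real part = 100 - 144 = -44

-44


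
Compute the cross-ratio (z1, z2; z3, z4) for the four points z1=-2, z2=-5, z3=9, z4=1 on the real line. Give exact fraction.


Step 1: (z1-z3)(z2-z4) = (-11) * (-6) = 66
Step 2: (z1-z4)(z2-z3) = (-3) * (-14) = 42
Step 3: Cross-ratio = 66/42 = 11/7

11/7


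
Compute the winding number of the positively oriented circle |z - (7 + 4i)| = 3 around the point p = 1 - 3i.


Step 1: Center c = (7, 4), radius = 3
Step 2: |p - c|^2 = (-6)^2 + (-7)^2 = 85
Step 3: r^2 = 9
Step 4: |p-c| > r so winding number = 0

0


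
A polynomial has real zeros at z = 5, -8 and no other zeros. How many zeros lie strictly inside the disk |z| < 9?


Step 1: Check each root:
  z = 5: |5| = 5 < 9
  z = -8: |-8| = 8 < 9
Step 2: Count = 2

2


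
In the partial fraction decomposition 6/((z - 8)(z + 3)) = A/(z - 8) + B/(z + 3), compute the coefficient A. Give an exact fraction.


Step 1: Multiply both sides by (z - 8) and set z = 8
Step 2: A = 6 / (8 + 3)
Step 3: A = 6 / 11
Step 4: A = 6/11

6/11


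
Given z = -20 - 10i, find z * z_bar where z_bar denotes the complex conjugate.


Step 1: conj(z) = -20 + 10i
Step 2: z * conj(z) = (-20)^2 + (-10)^2
Step 3: = 400 + 100 = 500

500


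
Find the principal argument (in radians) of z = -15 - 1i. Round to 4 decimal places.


Step 1: z = -15 - 1i
Step 2: arg(z) = atan2(-1, -15)
Step 3: arg(z) = -3.075

-3.075


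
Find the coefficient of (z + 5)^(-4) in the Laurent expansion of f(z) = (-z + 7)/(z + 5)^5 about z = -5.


Step 1: Write the numerator in powers of (z + 5): -z + 7 = -(z + 5) + (-1*(-5) + 7) = -(z + 5) + 12
Step 2: Divide by (z + 5)^5: f(z) = 12(z + 5)^(-5) - (z + 5)^(-4)
Step 3: This finite sum is the Laurent series of f about z = -5.
Step 4: Coefficient of (z + 5)^(-4) = coefficient of (z + 5) in the re-centred numerator = -1

-1


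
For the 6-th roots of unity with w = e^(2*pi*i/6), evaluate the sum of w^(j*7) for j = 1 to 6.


Step 1: The sum sum_{j=1}^{n} w^(k*j) equals n if n | k, else 0.
Step 2: Here n = 6, k = 7
Step 3: Does n divide k? 6 | 7 -> False
Step 4: Sum = 0

0


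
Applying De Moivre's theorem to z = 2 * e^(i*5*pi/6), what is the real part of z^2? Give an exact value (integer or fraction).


Step 1: By De Moivre's theorem, z^2 = 2^2 * e^(i*2*5*pi/6) = 4 * (cos(5*pi/3) + i*sin(5*pi/3))
Step 2: |z|^2 = 2^2 = 4
Step 3: The angle 5*pi/3 already lies in [0, 2*pi)
Step 4: cos(5*pi/3) = 1/2
Step 5: Re(z^2) = 4 * 1/2 = 2

2


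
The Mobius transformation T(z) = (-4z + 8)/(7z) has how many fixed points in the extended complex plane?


Step 1: Fixed points satisfy T(z) = z
Step 2: 7z^2 + 4z - 8 = 0
Step 3: Discriminant = 4^2 - 4*7*(-8) = 240
Step 4: Number of fixed points = 2

2


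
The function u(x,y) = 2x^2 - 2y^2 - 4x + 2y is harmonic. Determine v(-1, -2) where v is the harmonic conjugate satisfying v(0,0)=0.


Step 1: v_x = -u_y = 4y - 2
Step 2: v_y = u_x = 4x - 4
Step 3: v = 4xy - 2x - 4y + C
Step 4: v(0,0) = 0 => C = 0
Step 5: v(-1, -2) = 18

18


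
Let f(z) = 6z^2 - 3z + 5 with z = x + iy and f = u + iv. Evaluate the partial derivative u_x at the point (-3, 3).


Step 1: f(z) = 6(x+iy)^2 - 3(x+iy) + 5
Step 2: u = 6(x^2 - y^2) - 3x + 5
Step 3: u_x = 12x - 3
Step 4: At (-3, 3): u_x = -36 - 3 = -39

-39


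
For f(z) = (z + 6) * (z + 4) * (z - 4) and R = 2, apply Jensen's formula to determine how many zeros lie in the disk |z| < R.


Jensen's formula: (1/2pi)*integral log|f(Re^it)|dt = log|f(0)| + sum_{|a_k|<R} log(R/|a_k|)
Step 1: f(0) = 6 * 4 * (-4) = -96
Step 2: log|f(0)| = log|-6| + log|-4| + log|4| = 4.5643
Step 3: Zeros inside |z| < 2: none
Step 4: Jensen sum = (empty sum) = 0
Step 5: n(R) = number of terms in the Jensen sum = count of zeros inside |z| < 2 = 0

0


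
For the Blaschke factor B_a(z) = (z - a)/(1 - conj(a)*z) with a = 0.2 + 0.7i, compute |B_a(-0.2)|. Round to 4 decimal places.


Step 1: Numerator z0 - a = -0.2 - (0.2 + 0.7i) = -0.4 - 0.7i
Step 2: Denominator 1 - conj(a)*z0 = 1 - (0.2 - 0.7i)*(-0.2) = 1.04 - 0.14i
Step 3: |z0 - a|^2 = (-0.4)^2 + (-0.7)^2 = 0.65; |1 - conj(a)*z0|^2 = 1.04^2 + (-0.14)^2 = 1.1012
Step 4: |B_a(-0.2)| = sqrt(0.65 / 1.1012) = sqrt(0.590265)
Step 5: = 0.7683

0.7683
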